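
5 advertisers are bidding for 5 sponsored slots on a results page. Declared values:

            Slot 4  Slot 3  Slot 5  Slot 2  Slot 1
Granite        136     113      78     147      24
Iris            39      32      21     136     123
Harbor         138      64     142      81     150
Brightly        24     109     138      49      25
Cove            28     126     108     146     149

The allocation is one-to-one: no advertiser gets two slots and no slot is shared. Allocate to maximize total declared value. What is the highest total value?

Treat this as an assignment problem: match each advertiser to one slot.
Optimal: Granite→Slot 4 ($136), Iris→Slot 2 ($136), Harbor→Slot 1 ($150), Brightly→Slot 5 ($138), Cove→Slot 3 ($126) — total 136+136+150+138+126 = $686.
Max-entry greedy (repeatedly take the single best remaining cell) gives $600, worse by 86.
Swapping Granite↔Brightly (Granite→Slot 5 $78, Brightly→Slot 4 $24) loses 172.

Maximum total: $686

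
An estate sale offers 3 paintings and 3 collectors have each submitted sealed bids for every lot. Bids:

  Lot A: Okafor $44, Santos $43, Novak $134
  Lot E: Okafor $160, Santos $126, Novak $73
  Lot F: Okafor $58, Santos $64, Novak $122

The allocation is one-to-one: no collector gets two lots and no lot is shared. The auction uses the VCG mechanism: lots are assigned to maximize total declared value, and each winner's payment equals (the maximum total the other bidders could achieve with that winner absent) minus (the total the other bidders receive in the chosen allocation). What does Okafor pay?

Okafor pays $62.

Efficient allocation: Okafor→Lot E ($160), Santos→Lot F ($64), Novak→Lot A ($134); total welfare W = $358.
Okafor receives Lot E at value $160, so the others get W − 160 = $198.
Without Okafor: best allocation of the remaining 2 bidders over all 3 lots is Santos→Lot E ($126), Novak→Lot A ($134), total $260.
VCG payment = (others' best without Okafor) − (others' welfare with Okafor) = 260 − 198 = $62.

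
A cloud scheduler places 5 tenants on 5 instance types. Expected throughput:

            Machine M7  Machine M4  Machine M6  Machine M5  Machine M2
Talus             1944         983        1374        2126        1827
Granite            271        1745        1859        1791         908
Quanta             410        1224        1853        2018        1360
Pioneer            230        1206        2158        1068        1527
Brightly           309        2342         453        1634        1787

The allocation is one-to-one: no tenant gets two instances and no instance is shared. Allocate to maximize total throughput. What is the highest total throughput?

Max total: 9690 ops/s

Treat this as an assignment problem: match each tenant to one instance.
Optimal: Talus→Machine M7 (1944 ops/s), Granite→Machine M6 (1859 ops/s), Quanta→Machine M5 (2018 ops/s), Pioneer→Machine M2 (1527 ops/s), Brightly→Machine M4 (2342 ops/s) — total 1944+1859+2018+1527+2342 = 9690 ops/s.
Column-greedy (each instance in turn goes to its best remaining tenant) gives 9370 ops/s, worse by 320.
Next-best assignment: Talus→Machine M7, Granite→Machine M4, Quanta→Machine M5, Pioneer→Machine M6, Brightly→Machine M2 = 9652 ops/s.
Swapping Talus↔Brightly (Talus→Machine M4 983 ops/s, Brightly→Machine M7 309 ops/s) loses 2994.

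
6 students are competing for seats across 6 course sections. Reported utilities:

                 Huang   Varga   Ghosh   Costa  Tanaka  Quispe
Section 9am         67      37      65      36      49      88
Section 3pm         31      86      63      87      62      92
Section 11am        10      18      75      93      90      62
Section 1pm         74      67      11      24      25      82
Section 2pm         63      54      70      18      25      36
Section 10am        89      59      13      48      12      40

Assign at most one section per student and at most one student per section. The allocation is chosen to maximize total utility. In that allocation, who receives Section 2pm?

Optimal: Huang→Section 10am (89 points), Varga→Section 1pm (67 points), Ghosh→Section 2pm (70 points), Costa→Section 3pm (87 points), Tanaka→Section 11am (90 points), Quispe→Section 9am (88 points) — total 89+67+70+87+90+88 = 491 points.
Column-greedy (each section in turn goes to its best remaining student) gives 468 points, worse by 23.
Next-best assignment: Huang→Section 10am, Varga→Section 3pm, Ghosh→Section 2pm, Costa→Section 11am, Tanaka→Section 9am, Quispe→Section 1pm = 469 points.
Checked against all permutations: 491 points is optimal.
Ghosh's own top section is Section 11am (75 points), but forcing Ghosh→Section 11am and reassigning the rest optimally gives only 436 points — worse by 55.

Ghosh receives Section 2pm.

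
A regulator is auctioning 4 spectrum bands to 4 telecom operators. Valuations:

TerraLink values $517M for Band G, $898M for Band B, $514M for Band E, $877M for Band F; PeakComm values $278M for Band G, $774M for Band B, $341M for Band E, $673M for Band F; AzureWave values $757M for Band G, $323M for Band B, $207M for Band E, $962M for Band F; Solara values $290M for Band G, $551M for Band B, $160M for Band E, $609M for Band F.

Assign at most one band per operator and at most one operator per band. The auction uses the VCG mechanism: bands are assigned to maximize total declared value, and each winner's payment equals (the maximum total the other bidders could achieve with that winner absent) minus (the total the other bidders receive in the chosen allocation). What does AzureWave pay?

AzureWave pays $44M.

Efficient allocation: TerraLink→Band E ($514M), PeakComm→Band B ($774M), AzureWave→Band G ($757M), Solara→Band F ($609M); total welfare W = $2654M.
AzureWave receives Band G at value $757M, so the others get W − 757 = $1897M.
Without AzureWave: best allocation of the remaining 3 bidders over all 4 bands is TerraLink→Band F ($877M), PeakComm→Band B ($774M), Solara→Band G ($290M), total $1941M.
VCG payment = (others' best without AzureWave) − (others' welfare with AzureWave) = 1941 − 1897 = $44M.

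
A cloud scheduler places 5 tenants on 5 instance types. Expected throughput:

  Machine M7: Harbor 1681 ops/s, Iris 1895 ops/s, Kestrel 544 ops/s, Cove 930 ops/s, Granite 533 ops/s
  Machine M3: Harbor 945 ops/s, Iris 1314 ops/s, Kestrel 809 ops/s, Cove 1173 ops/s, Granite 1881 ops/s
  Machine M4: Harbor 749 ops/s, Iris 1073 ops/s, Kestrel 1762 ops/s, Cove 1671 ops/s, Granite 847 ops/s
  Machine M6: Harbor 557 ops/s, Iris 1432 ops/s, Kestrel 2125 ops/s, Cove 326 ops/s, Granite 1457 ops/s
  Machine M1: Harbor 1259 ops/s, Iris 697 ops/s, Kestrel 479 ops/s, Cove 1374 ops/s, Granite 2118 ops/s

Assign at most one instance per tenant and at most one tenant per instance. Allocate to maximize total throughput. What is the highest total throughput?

Max total: 8909 ops/s

Optimal: Harbor→Machine M7 (1681 ops/s), Iris→Machine M3 (1314 ops/s), Kestrel→Machine M6 (2125 ops/s), Cove→Machine M4 (1671 ops/s), Granite→Machine M1 (2118 ops/s) — total 1681+1314+2125+1671+2118 = 8909 ops/s.
Max-entry greedy (repeatedly take the single best remaining cell) gives 8754 ops/s, worse by 155.
Swapping Harbor↔Cove (Harbor→Machine M4 749 ops/s, Cove→Machine M7 930 ops/s) loses 1673.
No other one-to-one assignment exceeds 8909 ops/s.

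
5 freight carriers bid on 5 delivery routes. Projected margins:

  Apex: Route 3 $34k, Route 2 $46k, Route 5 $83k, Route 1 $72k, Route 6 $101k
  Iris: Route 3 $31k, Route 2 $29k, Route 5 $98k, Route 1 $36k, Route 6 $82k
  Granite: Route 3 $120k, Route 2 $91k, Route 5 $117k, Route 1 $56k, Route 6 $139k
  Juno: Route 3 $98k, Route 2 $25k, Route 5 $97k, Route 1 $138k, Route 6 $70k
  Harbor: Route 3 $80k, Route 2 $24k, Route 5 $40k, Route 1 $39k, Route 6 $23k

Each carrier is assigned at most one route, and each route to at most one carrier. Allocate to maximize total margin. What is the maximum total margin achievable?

Maximum total: $508k

Optimal: Apex→Route 6 ($101k), Iris→Route 5 ($98k), Granite→Route 2 ($91k), Juno→Route 1 ($138k), Harbor→Route 3 ($80k) — total 101+98+91+138+80 = $508k.
Column-greedy (each route in turn goes to its best remaining carrier) gives $425k, worse by 83.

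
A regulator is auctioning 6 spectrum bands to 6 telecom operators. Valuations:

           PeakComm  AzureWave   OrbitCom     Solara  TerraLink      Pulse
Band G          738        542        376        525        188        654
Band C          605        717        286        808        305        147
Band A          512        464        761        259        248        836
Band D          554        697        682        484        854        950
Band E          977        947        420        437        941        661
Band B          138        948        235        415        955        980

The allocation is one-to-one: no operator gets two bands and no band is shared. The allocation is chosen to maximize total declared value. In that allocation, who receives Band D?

Pulse receives Band D.

Optimal: PeakComm→Band G ($738M), AzureWave→Band E ($947M), OrbitCom→Band A ($761M), Solara→Band C ($808M), TerraLink→Band B ($955M), Pulse→Band D ($950M) — total 738+947+761+808+955+950 = $5159M.
Row-greedy (each operator in turn takes its best remaining band) gives $5002M, worse by 157.
Checked against all permutations: $5159M is optimal.
Pulse's own top band is Band B ($980M), but forcing Pulse→Band B and reassigning the rest optimally gives only $5088M — worse by 71.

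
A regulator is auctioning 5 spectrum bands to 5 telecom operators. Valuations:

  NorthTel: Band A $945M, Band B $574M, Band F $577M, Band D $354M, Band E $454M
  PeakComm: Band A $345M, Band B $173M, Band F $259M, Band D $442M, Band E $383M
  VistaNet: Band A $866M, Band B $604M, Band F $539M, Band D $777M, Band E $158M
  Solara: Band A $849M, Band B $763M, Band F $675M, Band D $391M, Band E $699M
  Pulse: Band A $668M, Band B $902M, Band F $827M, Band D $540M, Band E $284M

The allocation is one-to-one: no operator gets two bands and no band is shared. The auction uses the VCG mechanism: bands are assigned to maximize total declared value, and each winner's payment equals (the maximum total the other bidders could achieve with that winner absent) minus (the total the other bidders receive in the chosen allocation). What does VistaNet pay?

VistaNet pays $70M.

Efficient allocation: NorthTel→Band A ($945M), PeakComm→Band E ($383M), VistaNet→Band D ($777M), Solara→Band B ($763M), Pulse→Band F ($827M); total welfare W = $3695M.
VistaNet receives Band D at value $777M, so the others get W − 777 = $2918M.
Without VistaNet: best allocation of the remaining 4 bidders over all 5 bands is NorthTel→Band A ($945M), PeakComm→Band D ($442M), Solara→Band E ($699M), Pulse→Band B ($902M), total $2988M.
VCG payment = (others' best without VistaNet) − (others' welfare with VistaNet) = 2988 − 2918 = $70M.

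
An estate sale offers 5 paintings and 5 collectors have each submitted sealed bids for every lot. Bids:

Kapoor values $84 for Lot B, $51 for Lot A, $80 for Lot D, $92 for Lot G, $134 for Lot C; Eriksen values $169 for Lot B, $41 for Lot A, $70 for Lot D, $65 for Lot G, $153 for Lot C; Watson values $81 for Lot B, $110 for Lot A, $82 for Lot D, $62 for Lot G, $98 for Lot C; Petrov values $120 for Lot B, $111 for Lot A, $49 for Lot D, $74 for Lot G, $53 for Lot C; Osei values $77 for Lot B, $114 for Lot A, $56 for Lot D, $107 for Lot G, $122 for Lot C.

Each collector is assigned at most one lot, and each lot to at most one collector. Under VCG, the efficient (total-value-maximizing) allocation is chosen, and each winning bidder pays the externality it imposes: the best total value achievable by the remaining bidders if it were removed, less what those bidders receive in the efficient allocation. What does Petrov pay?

Petrov pays $28.

Efficient allocation: Kapoor→Lot C ($134), Eriksen→Lot B ($169), Watson→Lot D ($82), Petrov→Lot A ($111), Osei→Lot G ($107); total welfare W = $603.
Petrov receives Lot A at value $111, so the others get W − 111 = $492.
Without Petrov: best allocation of the remaining 4 bidders over all 5 lots is Kapoor→Lot C ($134), Eriksen→Lot B ($169), Watson→Lot A ($110), Osei→Lot G ($107), total $520.
VCG payment = (others' best without Petrov) − (others' welfare with Petrov) = 520 − 492 = $28.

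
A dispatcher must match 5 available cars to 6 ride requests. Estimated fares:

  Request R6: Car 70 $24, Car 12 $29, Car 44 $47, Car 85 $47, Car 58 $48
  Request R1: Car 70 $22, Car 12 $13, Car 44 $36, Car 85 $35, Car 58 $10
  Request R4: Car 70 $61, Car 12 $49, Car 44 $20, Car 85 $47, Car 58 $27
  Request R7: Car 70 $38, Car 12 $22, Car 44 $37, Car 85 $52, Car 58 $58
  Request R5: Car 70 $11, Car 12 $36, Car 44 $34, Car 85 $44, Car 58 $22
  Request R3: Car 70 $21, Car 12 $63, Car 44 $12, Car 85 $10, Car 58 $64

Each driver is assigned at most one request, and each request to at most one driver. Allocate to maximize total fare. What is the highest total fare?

Maximum total: $273

This is a one-to-one assignment (maximum-weight bipartite matching).
Optimal: Car 70→Request R4 ($61), Car 12→Request R3 ($63), Car 44→Request R6 ($47), Car 85→Request R5 ($44), Car 58→Request R7 ($58) — total 61+63+47+44+58 = $273.
Row-greedy (each driver in turn takes its best remaining request) gives $245, worse by 28.
Swapping Car 70↔Car 58 (Car 70→Request R7 $38, Car 58→Request R4 $27) loses 54.
Every other assignment is strictly worse.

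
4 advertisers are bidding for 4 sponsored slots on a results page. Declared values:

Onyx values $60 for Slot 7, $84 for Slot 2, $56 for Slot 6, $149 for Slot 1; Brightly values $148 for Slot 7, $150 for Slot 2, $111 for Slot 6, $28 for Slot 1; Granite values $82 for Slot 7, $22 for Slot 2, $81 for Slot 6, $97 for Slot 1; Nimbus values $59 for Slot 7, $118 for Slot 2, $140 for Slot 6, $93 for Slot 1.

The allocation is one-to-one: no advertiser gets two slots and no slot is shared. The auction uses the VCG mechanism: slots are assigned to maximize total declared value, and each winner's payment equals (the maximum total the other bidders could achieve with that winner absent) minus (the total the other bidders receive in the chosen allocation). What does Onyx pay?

Onyx pays $15.

Efficient allocation: Onyx→Slot 1 ($149), Brightly→Slot 2 ($150), Granite→Slot 7 ($82), Nimbus→Slot 6 ($140); total welfare W = $521.
Onyx receives Slot 1 at value $149, so the others get W − 149 = $372.
Without Onyx: best allocation of the remaining 3 bidders over all 4 slots is Brightly→Slot 2 ($150), Granite→Slot 1 ($97), Nimbus→Slot 6 ($140), total $387.
VCG payment = (others' best without Onyx) − (others' welfare with Onyx) = 387 − 372 = $15.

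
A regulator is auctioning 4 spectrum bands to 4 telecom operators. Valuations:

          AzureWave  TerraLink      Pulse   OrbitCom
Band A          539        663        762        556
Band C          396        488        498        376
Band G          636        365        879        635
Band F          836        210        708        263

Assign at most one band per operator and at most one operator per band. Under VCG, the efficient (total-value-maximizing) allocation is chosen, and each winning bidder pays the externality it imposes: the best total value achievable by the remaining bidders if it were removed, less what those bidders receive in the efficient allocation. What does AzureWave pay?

Efficient allocation: AzureWave→Band F ($836M), TerraLink→Band C ($488M), Pulse→Band G ($879M), OrbitCom→Band A ($556M); total welfare W = $2759M.
AzureWave receives Band F at value $836M, so the others get W − 836 = $1923M.
Without AzureWave: best allocation of the remaining 3 bidders over all 4 bands is TerraLink→Band A ($663M), Pulse→Band F ($708M), OrbitCom→Band G ($635M), total $2006M.
VCG payment = (others' best without AzureWave) − (others' welfare with AzureWave) = 2006 − 1923 = $83M.

AzureWave pays $83M.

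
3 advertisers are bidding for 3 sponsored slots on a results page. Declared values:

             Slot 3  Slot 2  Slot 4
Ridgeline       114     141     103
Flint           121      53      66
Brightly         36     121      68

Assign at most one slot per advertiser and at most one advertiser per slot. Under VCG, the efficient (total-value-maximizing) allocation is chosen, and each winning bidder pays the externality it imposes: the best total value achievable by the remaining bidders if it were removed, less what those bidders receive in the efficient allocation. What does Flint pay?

Efficient allocation: Ridgeline→Slot 4 ($103), Flint→Slot 3 ($121), Brightly→Slot 2 ($121); total welfare W = $345.
Flint receives Slot 3 at value $121, so the others get W − 121 = $224.
Without Flint: best allocation of the remaining 2 bidders over all 3 slots is Ridgeline→Slot 3 ($114), Brightly→Slot 2 ($121), total $235.
VCG payment = (others' best without Flint) − (others' welfare with Flint) = 235 − 224 = $11.

Flint pays $11.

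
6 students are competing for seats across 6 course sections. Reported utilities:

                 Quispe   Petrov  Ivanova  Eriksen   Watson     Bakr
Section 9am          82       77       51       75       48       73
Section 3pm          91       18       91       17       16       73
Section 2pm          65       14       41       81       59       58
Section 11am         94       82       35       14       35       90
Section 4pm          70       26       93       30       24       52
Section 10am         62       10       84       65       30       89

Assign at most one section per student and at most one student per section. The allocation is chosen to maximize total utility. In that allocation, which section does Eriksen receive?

This is a one-to-one assignment (maximum-weight bipartite matching).
Optimal: Quispe→Section 3pm (91 points), Petrov→Section 11am (82 points), Ivanova→Section 4pm (93 points), Eriksen→Section 9am (75 points), Watson→Section 2pm (59 points), Bakr→Section 10am (89 points) — total 91+82+93+75+59+89 = 489 points.
Max-entry greedy (repeatedly take the single best remaining cell) gives 450 points, worse by 39.
Next-best assignment: Quispe→Section 3pm, Petrov→Section 11am, Ivanova→Section 4pm, Eriksen→Section 2pm, Watson→Section 9am, Bakr→Section 10am = 484 points.
Swapping Ivanova↔Bakr (Ivanova→Section 10am 84 points, Bakr→Section 4pm 52 points) loses 46.
Eriksen's own top section is Section 2pm (81 points), but forcing Eriksen→Section 2pm and reassigning the rest optimally gives only 484 points — worse by 5.

Eriksen receives Section 9am.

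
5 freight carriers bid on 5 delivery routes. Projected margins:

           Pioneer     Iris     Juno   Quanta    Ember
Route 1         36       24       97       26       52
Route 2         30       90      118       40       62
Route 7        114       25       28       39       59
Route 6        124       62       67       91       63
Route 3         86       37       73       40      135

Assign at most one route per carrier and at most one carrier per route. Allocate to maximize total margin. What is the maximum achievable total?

Maximum total: $527k

Optimal: Pioneer→Route 7 ($114k), Iris→Route 2 ($90k), Juno→Route 1 ($97k), Quanta→Route 6 ($91k), Ember→Route 3 ($135k) — total 114+90+97+91+135 = $527k.
Max-entry greedy (repeatedly take the single best remaining cell) gives $440k, worse by 87.
Next-best assignment: Pioneer→Route 6, Iris→Route 2, Juno→Route 1, Quanta→Route 7, Ember→Route 3 = $485k.
No other one-to-one assignment exceeds $527k.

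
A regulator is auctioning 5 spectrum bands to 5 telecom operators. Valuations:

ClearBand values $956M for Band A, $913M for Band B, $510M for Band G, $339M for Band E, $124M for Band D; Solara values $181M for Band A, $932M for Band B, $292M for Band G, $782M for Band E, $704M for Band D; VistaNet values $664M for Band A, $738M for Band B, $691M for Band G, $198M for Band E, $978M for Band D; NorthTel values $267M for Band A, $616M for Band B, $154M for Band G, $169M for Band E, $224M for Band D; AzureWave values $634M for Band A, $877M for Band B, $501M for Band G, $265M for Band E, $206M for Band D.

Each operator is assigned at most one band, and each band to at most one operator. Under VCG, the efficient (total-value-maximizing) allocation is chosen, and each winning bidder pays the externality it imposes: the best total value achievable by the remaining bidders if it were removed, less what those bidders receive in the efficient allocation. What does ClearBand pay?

Efficient allocation: ClearBand→Band A ($956M), Solara→Band E ($782M), VistaNet→Band D ($978M), NorthTel→Band B ($616M), AzureWave→Band G ($501M); total welfare W = $3833M.
ClearBand receives Band A at value $956M, so the others get W − 956 = $2877M.
Without ClearBand: best allocation of the remaining 4 bidders over all 5 bands is Solara→Band E ($782M), VistaNet→Band D ($978M), NorthTel→Band B ($616M), AzureWave→Band A ($634M), total $3010M.
VCG payment = (others' best without ClearBand) − (others' welfare with ClearBand) = 3010 − 2877 = $133M.

ClearBand pays $133M.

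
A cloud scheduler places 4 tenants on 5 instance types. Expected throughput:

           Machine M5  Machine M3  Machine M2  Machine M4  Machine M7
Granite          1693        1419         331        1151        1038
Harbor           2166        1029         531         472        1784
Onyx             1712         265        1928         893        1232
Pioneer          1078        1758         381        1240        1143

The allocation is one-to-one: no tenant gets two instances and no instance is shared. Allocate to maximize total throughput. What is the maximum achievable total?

Optimal: Granite→Machine M5 (1693 ops/s), Harbor→Machine M7 (1784 ops/s), Onyx→Machine M2 (1928 ops/s), Pioneer→Machine M3 (1758 ops/s) — total 1693+1784+1928+1758 = 7163 ops/s.
Swapping Onyx↔Pioneer (Onyx→Machine M3 265 ops/s, Pioneer→Machine M2 381 ops/s) loses 3040.
Checked against all permutations: 7163 ops/s is optimal.

Max total: 7163 ops/s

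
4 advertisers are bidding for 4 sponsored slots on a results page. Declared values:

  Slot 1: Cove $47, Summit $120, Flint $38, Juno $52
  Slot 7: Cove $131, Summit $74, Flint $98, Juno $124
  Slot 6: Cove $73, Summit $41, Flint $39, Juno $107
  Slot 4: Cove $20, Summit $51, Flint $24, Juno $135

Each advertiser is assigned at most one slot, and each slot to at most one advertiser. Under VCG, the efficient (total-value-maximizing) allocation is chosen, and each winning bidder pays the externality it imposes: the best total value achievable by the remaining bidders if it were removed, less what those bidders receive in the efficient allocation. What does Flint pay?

Flint pays $58.

Efficient allocation: Cove→Slot 6 ($73), Summit→Slot 1 ($120), Flint→Slot 7 ($98), Juno→Slot 4 ($135); total welfare W = $426.
Flint receives Slot 7 at value $98, so the others get W − 98 = $328.
Without Flint: best allocation of the remaining 3 bidders over all 4 slots is Cove→Slot 7 ($131), Summit→Slot 1 ($120), Juno→Slot 4 ($135), total $386.
VCG payment = (others' best without Flint) − (others' welfare with Flint) = 386 − 328 = $58.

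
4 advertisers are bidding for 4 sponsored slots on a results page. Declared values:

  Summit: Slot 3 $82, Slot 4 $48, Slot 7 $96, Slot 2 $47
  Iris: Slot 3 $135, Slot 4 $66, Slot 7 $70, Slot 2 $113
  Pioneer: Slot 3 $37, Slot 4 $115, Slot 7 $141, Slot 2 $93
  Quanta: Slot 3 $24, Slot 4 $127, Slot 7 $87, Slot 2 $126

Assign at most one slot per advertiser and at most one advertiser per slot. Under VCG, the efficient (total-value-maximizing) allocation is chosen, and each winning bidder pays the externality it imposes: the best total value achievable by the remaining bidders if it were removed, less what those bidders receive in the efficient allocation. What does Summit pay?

Efficient allocation: Summit→Slot 7 ($96), Iris→Slot 3 ($135), Pioneer→Slot 4 ($115), Quanta→Slot 2 ($126); total welfare W = $472.
Summit receives Slot 7 at value $96, so the others get W − 96 = $376.
Without Summit: best allocation of the remaining 3 bidders over all 4 slots is Iris→Slot 3 ($135), Pioneer→Slot 7 ($141), Quanta→Slot 4 ($127), total $403.
VCG payment = (others' best without Summit) − (others' welfare with Summit) = 403 − 376 = $27.

Summit pays $27.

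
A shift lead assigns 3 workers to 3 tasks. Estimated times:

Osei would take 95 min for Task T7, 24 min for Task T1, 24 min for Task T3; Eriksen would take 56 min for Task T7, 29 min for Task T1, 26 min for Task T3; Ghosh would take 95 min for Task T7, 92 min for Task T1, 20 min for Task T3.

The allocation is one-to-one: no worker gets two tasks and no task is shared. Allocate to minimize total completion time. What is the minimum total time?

Minimum total: 100 min

Optimal: Osei→Task T1 (24 min), Eriksen→Task T7 (56 min), Ghosh→Task T3 (20 min) — total 24+56+20 = 100 min.
Row-greedy (each worker in turn takes its cheapest remaining task) gives 145 min, worse by 45.
Next-best assignment: Osei→Task T7, Eriksen→Task T1, Ghosh→Task T3 = 144 min.
Swapping Osei↔Ghosh (Osei→Task T3 24 min, Ghosh→Task T1 92 min) adds 72.
Checked against all permutations: 100 min is optimal.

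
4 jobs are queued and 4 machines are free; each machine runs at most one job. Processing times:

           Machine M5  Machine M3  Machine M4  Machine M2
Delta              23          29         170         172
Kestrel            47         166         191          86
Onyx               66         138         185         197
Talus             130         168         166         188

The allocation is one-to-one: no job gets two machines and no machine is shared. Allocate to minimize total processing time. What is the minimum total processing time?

Minimum total: 347 min

Treat this as an assignment problem: match each job to one machine.
Optimal: Delta→Machine M3 (29 min), Kestrel→Machine M2 (86 min), Onyx→Machine M5 (66 min), Talus→Machine M4 (166 min) — total 29+86+66+166 = 347 min.
Row-greedy (each job in turn takes its cheapest remaining machine) gives 413 min, worse by 66.
Swapping Talus↔Onyx (Talus→Machine M5 130 min, Onyx→Machine M4 185 min) adds 83.
Checked against all permutations: 347 min is optimal.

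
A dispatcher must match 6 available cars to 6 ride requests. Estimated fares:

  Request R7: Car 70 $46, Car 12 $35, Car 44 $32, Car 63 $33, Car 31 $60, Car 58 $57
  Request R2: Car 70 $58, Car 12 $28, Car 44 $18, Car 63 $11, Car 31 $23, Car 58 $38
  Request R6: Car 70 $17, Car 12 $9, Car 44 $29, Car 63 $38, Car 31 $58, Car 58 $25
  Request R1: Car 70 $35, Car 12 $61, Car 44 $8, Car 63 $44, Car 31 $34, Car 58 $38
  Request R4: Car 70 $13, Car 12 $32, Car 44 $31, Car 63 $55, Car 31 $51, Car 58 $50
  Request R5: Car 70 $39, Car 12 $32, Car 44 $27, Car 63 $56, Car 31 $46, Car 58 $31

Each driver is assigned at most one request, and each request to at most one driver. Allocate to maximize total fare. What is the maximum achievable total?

Maximum total: $321

Optimal: Car 70→Request R2 ($58), Car 12→Request R1 ($61), Car 44→Request R4 ($31), Car 63→Request R5 ($56), Car 31→Request R6 ($58), Car 58→Request R7 ($57) — total 58+61+31+56+58+57 = $321.
Row-greedy (each driver in turn takes its best remaining request) gives $315, worse by 6.
Next-best assignment: Car 70→Request R2, Car 12→Request R1, Car 44→Request R5, Car 63→Request R4, Car 31→Request R6, Car 58→Request R7 = $316.
No other one-to-one assignment exceeds $321.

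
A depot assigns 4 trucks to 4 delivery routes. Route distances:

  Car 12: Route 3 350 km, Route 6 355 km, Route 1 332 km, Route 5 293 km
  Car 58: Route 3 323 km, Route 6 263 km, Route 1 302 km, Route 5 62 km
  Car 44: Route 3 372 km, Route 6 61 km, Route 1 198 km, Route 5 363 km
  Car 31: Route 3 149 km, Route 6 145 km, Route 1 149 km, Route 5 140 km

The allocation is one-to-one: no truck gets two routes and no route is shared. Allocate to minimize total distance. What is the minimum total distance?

Optimal: Car 12→Route 1 (332 km), Car 58→Route 5 (62 km), Car 44→Route 6 (61 km), Car 31→Route 3 (149 km) — total 332+62+61+149 = 604 km.
Column-greedy (each route in turn goes to its cheapest remaining truck) gives 805 km, worse by 201.
Next-best assignment: Car 12→Route 3, Car 58→Route 5, Car 44→Route 6, Car 31→Route 1 = 622 km.
Swapping Car 12↔Car 44 (Car 12→Route 6 355 km, Car 44→Route 1 198 km) adds 160.

Min total: 604 km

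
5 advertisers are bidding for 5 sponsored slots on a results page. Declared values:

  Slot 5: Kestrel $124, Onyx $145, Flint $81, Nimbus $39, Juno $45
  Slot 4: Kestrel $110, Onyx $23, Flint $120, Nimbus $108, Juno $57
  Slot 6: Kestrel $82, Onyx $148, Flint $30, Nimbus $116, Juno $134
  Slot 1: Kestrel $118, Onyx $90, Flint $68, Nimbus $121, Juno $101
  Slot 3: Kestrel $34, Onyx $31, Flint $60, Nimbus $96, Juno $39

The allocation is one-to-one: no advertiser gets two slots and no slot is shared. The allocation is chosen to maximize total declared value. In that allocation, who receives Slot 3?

Optimal: Kestrel→Slot 1 ($118), Onyx→Slot 5 ($145), Flint→Slot 4 ($120), Nimbus→Slot 3 ($96), Juno→Slot 6 ($134) — total 118+145+120+96+134 = $613.
Row-greedy (each advertiser in turn takes its best remaining slot) gives $552, worse by 61.
Next-best assignment: Kestrel→Slot 5, Onyx→Slot 6, Flint→Slot 4, Nimbus→Slot 3, Juno→Slot 1 = $589.
Swapping Kestrel↔Juno (Kestrel→Slot 6 $82, Juno→Slot 1 $101) loses 69.
Checked against all permutations: $613 is optimal.
Nimbus's own top slot is Slot 1 ($121), but forcing Nimbus→Slot 1 and reassigning the rest optimally gives only $570 — worse by 43.

Nimbus receives Slot 3.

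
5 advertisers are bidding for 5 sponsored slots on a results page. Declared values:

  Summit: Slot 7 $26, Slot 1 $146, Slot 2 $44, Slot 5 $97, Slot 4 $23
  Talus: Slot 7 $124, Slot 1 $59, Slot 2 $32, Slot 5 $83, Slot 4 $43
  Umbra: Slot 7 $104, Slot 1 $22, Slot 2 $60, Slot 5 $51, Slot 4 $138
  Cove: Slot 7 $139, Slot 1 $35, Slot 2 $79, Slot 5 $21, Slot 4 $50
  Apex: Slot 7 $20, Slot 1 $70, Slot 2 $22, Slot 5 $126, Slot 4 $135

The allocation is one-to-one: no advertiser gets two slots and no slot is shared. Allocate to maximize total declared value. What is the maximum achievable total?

This is a one-to-one assignment (maximum-weight bipartite matching).
Optimal: Summit→Slot 1 ($146), Talus→Slot 7 ($124), Umbra→Slot 4 ($138), Cove→Slot 2 ($79), Apex→Slot 5 ($126) — total 146+124+138+79+126 = $613.
Max-entry greedy (repeatedly take the single best remaining cell) gives $581, worse by 32.
Next-best assignment: Summit→Slot 1, Talus→Slot 2, Umbra→Slot 4, Cove→Slot 7, Apex→Slot 5 = $581.

Max total: $613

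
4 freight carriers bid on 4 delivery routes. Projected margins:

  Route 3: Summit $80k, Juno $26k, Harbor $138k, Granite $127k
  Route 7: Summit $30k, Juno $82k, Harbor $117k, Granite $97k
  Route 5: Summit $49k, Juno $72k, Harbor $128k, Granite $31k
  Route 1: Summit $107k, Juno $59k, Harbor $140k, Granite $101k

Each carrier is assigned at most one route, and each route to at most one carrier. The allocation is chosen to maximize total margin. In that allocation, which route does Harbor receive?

Optimal: Summit→Route 1 ($107k), Juno→Route 7 ($82k), Harbor→Route 5 ($128k), Granite→Route 3 ($127k) — total 107+82+128+127 = $444k.
Checked against all permutations: $444k is optimal.
Harbor's own top route is Route 1 ($140k), but forcing Harbor→Route 1 and reassigning the rest optimally gives only $398k — worse by 46.

Harbor receives Route 5.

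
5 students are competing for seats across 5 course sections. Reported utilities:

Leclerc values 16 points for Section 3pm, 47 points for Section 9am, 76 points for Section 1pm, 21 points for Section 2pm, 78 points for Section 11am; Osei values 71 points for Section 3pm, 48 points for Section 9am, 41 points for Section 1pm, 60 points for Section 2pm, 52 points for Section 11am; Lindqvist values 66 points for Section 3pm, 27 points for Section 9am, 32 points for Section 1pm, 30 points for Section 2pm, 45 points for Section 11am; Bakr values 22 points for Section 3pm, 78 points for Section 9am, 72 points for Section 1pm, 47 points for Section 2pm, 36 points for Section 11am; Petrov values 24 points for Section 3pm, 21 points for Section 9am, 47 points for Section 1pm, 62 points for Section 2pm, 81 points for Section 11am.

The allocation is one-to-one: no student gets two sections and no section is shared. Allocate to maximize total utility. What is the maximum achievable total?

Maximum total: 361 points

Optimal: Leclerc→Section 1pm (76 points), Osei→Section 2pm (60 points), Lindqvist→Section 3pm (66 points), Bakr→Section 9am (78 points), Petrov→Section 11am (81 points) — total 76+60+66+78+81 = 361 points.
Row-greedy (each student in turn takes its best remaining section) gives 321 points, worse by 40.
Next-best assignment: Leclerc→Section 1pm, Osei→Section 3pm, Lindqvist→Section 2pm, Bakr→Section 9am, Petrov→Section 11am = 336 points.
Every other assignment is strictly worse.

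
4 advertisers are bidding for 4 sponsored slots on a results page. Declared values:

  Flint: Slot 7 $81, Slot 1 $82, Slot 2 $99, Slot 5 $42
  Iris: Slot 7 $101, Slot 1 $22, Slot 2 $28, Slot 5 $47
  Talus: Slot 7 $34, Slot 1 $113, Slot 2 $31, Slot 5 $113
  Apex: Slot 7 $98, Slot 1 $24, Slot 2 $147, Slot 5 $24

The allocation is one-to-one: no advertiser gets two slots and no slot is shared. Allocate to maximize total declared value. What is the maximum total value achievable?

Maximum total: $443

Optimal: Flint→Slot 1 ($82), Iris→Slot 7 ($101), Talus→Slot 5 ($113), Apex→Slot 2 ($147) — total 82+101+113+147 = $443.
Max-entry greedy (repeatedly take the single best remaining cell) gives $403, worse by 40.
Next-best assignment: Flint→Slot 5, Iris→Slot 7, Talus→Slot 1, Apex→Slot 2 = $403.
No other one-to-one assignment exceeds $443.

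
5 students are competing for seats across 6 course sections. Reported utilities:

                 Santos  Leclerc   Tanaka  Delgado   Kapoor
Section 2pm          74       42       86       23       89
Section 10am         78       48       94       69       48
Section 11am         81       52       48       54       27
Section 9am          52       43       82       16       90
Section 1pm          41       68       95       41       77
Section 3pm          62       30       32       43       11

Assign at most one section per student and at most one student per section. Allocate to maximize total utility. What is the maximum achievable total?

This is the linear assignment problem.
Optimal: Santos→Section 11am (81 points), Leclerc→Section 1pm (68 points), Tanaka→Section 2pm (86 points), Delgado→Section 10am (69 points), Kapoor→Section 9am (90 points) — total 81+68+86+69+90 = 394 points.
Column-greedy (each section in turn goes to its best remaining student) gives 348 points, worse by 46.
Swapping Tanaka↔Santos (Tanaka→Section 11am 48 points, Santos→Section 2pm 74 points) loses 45.

Max total: 394 points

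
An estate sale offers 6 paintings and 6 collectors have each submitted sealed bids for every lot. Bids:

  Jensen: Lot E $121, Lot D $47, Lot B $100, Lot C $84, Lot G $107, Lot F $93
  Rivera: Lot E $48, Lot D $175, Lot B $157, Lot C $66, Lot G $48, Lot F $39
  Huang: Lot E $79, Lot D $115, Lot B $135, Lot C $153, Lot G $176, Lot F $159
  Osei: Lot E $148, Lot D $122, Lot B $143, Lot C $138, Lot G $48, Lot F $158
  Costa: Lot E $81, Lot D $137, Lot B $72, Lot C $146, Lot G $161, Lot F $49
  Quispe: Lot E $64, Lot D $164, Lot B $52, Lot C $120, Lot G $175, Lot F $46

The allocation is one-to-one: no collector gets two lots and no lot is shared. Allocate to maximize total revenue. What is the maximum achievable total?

Maximum total: $922

This is the linear assignment problem.
Optimal: Jensen→Lot E ($121), Rivera→Lot B ($157), Huang→Lot G ($176), Osei→Lot F ($158), Costa→Lot C ($146), Quispe→Lot D ($164) — total 121+157+176+158+146+164 = $922.
Next-best assignment: Jensen→Lot E, Rivera→Lot D, Huang→Lot F, Osei→Lot B, Costa→Lot C, Quispe→Lot G = $919.
Checked against all permutations: $922 is optimal.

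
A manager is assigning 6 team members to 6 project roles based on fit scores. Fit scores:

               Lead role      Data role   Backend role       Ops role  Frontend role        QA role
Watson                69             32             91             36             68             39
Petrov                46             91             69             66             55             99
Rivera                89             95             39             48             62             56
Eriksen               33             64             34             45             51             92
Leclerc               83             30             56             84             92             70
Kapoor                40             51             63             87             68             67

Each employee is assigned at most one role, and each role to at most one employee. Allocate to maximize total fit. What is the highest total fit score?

Optimal: Watson→Backend role (91 pts), Petrov→Data role (91 pts), Rivera→Lead role (89 pts), Eriksen→QA role (92 pts), Leclerc→Frontend role (92 pts), Kapoor→Ops role (87 pts) — total 91+91+89+92+92+87 = 542 pts.
Max-entry greedy (repeatedly take the single best remaining cell) gives 497 pts, worse by 45.

Max total: 542 pts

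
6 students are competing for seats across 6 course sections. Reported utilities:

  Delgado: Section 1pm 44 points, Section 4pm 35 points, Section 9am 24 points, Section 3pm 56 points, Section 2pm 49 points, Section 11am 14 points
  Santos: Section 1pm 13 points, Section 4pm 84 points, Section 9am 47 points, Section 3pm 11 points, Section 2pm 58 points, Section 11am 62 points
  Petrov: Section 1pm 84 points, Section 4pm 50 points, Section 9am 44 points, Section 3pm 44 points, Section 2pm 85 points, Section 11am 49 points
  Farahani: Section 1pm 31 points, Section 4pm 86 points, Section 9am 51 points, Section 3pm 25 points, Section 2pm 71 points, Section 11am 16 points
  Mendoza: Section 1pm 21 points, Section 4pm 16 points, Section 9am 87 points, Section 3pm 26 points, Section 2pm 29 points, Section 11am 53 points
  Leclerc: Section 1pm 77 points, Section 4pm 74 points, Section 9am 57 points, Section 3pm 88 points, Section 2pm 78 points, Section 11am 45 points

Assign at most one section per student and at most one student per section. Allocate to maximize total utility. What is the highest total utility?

Optimal: Delgado→Section 2pm (49 points), Santos→Section 11am (62 points), Petrov→Section 1pm (84 points), Farahani→Section 4pm (86 points), Mendoza→Section 9am (87 points), Leclerc→Section 3pm (88 points) — total 49+62+84+86+87+88 = 456 points.
Column-greedy (each section in turn goes to its best remaining student) gives 417 points, worse by 39.
Next-best assignment: Delgado→Section 3pm, Santos→Section 11am, Petrov→Section 1pm, Farahani→Section 4pm, Mendoza→Section 9am, Leclerc→Section 2pm = 453 points.
Swapping Petrov↔Mendoza (Petrov→Section 9am 44 points, Mendoza→Section 1pm 21 points) loses 106.
No other one-to-one assignment exceeds 456 points.

Max total: 456 points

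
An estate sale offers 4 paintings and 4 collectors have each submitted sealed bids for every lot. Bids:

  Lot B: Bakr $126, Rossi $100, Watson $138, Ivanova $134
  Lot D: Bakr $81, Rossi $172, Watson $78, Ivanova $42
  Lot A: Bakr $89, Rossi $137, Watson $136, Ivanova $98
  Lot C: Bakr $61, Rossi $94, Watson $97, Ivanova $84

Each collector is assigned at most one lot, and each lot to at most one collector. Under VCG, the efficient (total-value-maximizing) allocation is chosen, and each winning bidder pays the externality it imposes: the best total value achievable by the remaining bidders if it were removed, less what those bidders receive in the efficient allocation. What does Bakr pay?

Efficient allocation: Bakr→Lot B ($126), Rossi→Lot D ($172), Watson→Lot A ($136), Ivanova→Lot C ($84); total welfare W = $518.
Bakr receives Lot B at value $126, so the others get W − 126 = $392.
Without Bakr: best allocation of the remaining 3 bidders over all 4 lots is Rossi→Lot D ($172), Watson→Lot A ($136), Ivanova→Lot B ($134), total $442.
VCG payment = (others' best without Bakr) − (others' welfare with Bakr) = 442 − 392 = $50.

Bakr pays $50.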